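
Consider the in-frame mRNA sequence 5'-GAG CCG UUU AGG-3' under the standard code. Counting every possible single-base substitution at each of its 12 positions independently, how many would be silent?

Codon 1 (GAG, Glu): 1 synonymous substitution.
Codon 2 (CCG, Pro): 3 synonymous substitutions.
Codon 3 (UUU, Phe): 1 synonymous substitution.
Codon 4 (AGG, Arg): 2 synonymous substitutions.
Total: 1 + 3 + 1 + 2 = 7.

7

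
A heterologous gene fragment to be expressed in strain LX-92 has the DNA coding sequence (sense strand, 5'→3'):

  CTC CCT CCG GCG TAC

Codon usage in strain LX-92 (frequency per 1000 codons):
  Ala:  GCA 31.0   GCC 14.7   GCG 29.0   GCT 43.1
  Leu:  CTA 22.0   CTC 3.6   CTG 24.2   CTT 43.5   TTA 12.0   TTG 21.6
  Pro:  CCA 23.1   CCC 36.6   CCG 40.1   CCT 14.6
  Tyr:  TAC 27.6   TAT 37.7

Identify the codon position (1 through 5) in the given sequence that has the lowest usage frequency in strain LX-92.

1

Codon 1 CTC (Leu): 3.6 per 1000.
Codon 2 CCT (Pro): 14.6 per 1000.
Codon 3 CCG (Pro): 40.1 per 1000.
Codon 4 GCG (Ala): 29.0 per 1000.
Codon 5 TAC (Tyr): 27.6 per 1000.
Lowest frequency is 3.6 at codon 1.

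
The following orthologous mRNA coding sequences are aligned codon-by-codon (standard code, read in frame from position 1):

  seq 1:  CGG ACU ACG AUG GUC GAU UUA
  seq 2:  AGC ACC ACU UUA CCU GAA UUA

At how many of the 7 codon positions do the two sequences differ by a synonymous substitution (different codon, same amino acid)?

2

Codon 1: CGG Arg / AGC Ser — nonsynonymous.
Codon 2: ACU Thr / ACC Thr — synonymous.
Codon 3: ACG Thr / ACU Thr — synonymous.
Codon 4: AUG Met / UUA Leu — nonsynonymous.
Codon 5: GUC Val / CCU Pro — nonsynonymous.
Codon 6: GAU Asp / GAA Glu — nonsynonymous.
Codon 7: UUA Leu / UUA Leu — identical.
Synonymous differences: 2.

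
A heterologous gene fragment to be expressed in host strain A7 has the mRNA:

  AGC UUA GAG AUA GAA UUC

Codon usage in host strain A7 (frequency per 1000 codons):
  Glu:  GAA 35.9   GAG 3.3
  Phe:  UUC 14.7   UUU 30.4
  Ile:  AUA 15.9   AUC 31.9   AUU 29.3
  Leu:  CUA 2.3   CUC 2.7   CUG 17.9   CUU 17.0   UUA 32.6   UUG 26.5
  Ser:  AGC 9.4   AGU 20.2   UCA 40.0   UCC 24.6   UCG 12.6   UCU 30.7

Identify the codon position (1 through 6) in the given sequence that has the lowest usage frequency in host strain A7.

3

Codon 1 AGC (Ser): 9.4 per 1000.
Codon 2 UUA (Leu): 32.6 per 1000.
Codon 3 GAG (Glu): 3.3 per 1000.
Codon 4 AUA (Ile): 15.9 per 1000.
Codon 5 GAA (Glu): 35.9 per 1000.
Codon 6 UUC (Phe): 14.7 per 1000.
Lowest frequency is 3.3 at codon 3.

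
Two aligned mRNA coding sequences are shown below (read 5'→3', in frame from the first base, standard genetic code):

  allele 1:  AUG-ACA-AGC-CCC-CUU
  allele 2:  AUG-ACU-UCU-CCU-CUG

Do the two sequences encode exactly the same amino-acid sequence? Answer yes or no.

yes

Codon 1: AUG Met / AUG Met — identical.
Codon 2: ACA Thr / ACU Thr — synonymous.
Codon 3: AGC Ser / UCU Ser — synonymous.
Codon 4: CCC Pro / CCU Pro — synonymous.
Codon 5: CUU Leu / CUG Leu — synonymous.
Nonsynonymous differences: 0 → same protein.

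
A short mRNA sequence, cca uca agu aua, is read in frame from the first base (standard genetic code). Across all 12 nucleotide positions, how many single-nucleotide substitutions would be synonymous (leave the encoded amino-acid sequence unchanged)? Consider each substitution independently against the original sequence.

Codon 1 (CCA, Pro): 3 synonymous substitutions.
Codon 2 (UCA, Ser): 3 synonymous substitutions.
Codon 3 (AGU, Ser): 1 synonymous substitution.
Codon 4 (AUA, Ile): 2 synonymous substitutions.
Total: 3 + 3 + 1 + 2 = 9.

9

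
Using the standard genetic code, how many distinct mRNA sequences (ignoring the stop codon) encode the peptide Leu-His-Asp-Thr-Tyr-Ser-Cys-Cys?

4608

Leu: 6 codons.
His: 2 codons.
Asp: 2 codons.
Thr: 4 codons.
Tyr: 2 codons.
Ser: 6 codons.
Cys: 2 codons.
Cys: 2 codons.
6 × 2 × 2 × 4 × 2 × 6 × 2 × 2 = 4608.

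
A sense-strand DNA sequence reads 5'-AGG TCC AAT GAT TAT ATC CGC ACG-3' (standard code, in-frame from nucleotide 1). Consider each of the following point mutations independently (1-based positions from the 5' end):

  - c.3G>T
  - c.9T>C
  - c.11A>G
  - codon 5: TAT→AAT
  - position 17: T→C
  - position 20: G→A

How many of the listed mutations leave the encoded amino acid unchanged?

1

Codon 1: AGG (Arg) → AGT (Ser) — missense.
Codon 3: AAT (Asn) → AAC (Asn) — synonymous.
Codon 4: GAT (Asp) → GGT (Gly) — missense.
Codon 5: TAT (Tyr) → AAT (Asn) — missense.
Codon 6: ATC (Ile) → ACC (Thr) — missense.
Codon 7: CGC (Arg) → CAC (His) — missense.
Synonymous: 1 of 6.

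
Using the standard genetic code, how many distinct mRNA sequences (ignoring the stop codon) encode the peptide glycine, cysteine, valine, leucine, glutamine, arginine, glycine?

Gly: 4 codons.
Cys: 2 codons.
Val: 4 codons.
Leu: 6 codons.
Gln: 2 codons.
Arg: 6 codons.
Gly: 4 codons.
4 × 2 × 4 × 6 × 2 × 6 × 4 = 9216.

9216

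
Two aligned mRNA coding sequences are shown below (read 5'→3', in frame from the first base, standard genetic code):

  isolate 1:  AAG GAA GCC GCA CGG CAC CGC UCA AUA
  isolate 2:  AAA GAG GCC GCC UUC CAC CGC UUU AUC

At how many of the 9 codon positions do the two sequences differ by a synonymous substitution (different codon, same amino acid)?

Codon 1: AAG Lys / AAA Lys — synonymous.
Codon 2: GAA Glu / GAG Glu — synonymous.
Codon 3: GCC Ala / GCC Ala — identical.
Codon 4: GCA Ala / GCC Ala — synonymous.
Codon 5: CGG Arg / UUC Phe — nonsynonymous.
Codon 6: CAC His / CAC His — identical.
Codon 7: CGC Arg / CGC Arg — identical.
Codon 8: UCA Ser / UUU Phe — nonsynonymous.
Codon 9: AUA Ile / AUC Ile — synonymous.
Synonymous differences: 4.

4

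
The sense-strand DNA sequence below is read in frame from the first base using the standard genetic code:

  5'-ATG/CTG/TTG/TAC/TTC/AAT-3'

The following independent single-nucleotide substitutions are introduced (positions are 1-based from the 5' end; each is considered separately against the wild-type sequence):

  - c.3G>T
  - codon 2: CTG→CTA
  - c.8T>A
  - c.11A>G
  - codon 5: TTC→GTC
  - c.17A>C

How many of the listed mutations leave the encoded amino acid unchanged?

Codon 1: ATG (Met) → ATT (Ile) — missense.
Codon 2: CTG (Leu) → CTA (Leu) — synonymous.
Codon 3: TTG (Leu) → TAG (Stop) — nonsense.
Codon 4: TAC (Tyr) → TGC (Cys) — missense.
Codon 5: TTC (Phe) → GTC (Val) — missense.
Codon 6: AAT (Asn) → ACT (Thr) — missense.
Synonymous: 1 of 6.

1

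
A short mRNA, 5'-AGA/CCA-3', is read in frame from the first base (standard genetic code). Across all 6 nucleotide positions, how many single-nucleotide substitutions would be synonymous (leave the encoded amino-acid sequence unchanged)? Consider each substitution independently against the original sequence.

Codon 1 (AGA, Arg): 2 synonymous substitutions.
Codon 2 (CCA, Pro): 3 synonymous substitutions.
Total: 2 + 3 = 5.

5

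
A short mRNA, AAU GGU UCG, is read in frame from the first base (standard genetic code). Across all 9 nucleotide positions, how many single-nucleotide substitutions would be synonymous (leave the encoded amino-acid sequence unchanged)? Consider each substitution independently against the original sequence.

7

Codon 1 (AAU, Asn): 1 synonymous substitution.
Codon 2 (GGU, Gly): 3 synonymous substitutions.
Codon 3 (UCG, Ser): 3 synonymous substitutions.
Total: 1 + 3 + 3 = 7.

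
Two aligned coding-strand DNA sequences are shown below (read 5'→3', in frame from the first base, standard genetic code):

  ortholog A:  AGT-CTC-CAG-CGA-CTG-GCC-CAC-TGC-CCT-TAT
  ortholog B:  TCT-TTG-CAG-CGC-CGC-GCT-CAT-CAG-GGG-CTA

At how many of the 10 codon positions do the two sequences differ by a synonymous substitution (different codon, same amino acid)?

5

Codon 1: AGT Ser / TCT Ser — synonymous.
Codon 2: CTC Leu / TTG Leu — synonymous.
Codon 3: CAG Gln / CAG Gln — identical.
Codon 4: CGA Arg / CGC Arg — synonymous.
Codon 5: CTG Leu / CGC Arg — nonsynonymous.
Codon 6: GCC Ala / GCT Ala — synonymous.
Codon 7: CAC His / CAT His — synonymous.
Codon 8: TGC Cys / CAG Gln — nonsynonymous.
Codon 9: CCT Pro / GGG Gly — nonsynonymous.
Codon 10: TAT Tyr / CTA Leu — nonsynonymous.
Synonymous differences: 5.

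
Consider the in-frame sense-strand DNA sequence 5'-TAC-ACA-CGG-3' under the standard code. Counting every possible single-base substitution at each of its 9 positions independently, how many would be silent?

Codon 1 (TAC, Tyr): 1 synonymous substitution.
Codon 2 (ACA, Thr): 3 synonymous substitutions.
Codon 3 (CGG, Arg): 4 synonymous substitutions.
Total: 1 + 3 + 4 = 8.

8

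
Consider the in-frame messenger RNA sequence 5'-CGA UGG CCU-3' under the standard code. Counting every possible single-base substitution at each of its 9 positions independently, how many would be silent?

7

Codon 1 (CGA, Arg): 4 synonymous substitutions.
Codon 2 (UGG, Trp): 0 synonymous substitutions.
Codon 3 (CCU, Pro): 3 synonymous substitutions.
Total: 4 + 0 + 3 = 7.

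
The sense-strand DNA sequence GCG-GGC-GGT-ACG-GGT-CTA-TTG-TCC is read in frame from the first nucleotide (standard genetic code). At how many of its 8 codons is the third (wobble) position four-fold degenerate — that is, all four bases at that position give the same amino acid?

Codon 1 GCG (Ala): third position 4-fold.
Codon 2 GGC (Gly): third position 4-fold.
Codon 3 GGT (Gly): third position 4-fold.
Codon 4 ACG (Thr): third position 4-fold.
Codon 5 GGT (Gly): third position 4-fold.
Codon 6 CTA (Leu): third position 4-fold.
Codon 7 TTG (Leu): third position 2-fold.
Codon 8 TCC (Ser): third position 4-fold.
Four-fold degenerate third positions: 7.

7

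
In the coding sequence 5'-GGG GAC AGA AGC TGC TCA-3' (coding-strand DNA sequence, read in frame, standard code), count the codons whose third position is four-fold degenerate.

2

Codon 1 GGG (Gly): third position 4-fold.
Codon 2 GAC (Asp): third position 2-fold.
Codon 3 AGA (Arg): third position 2-fold.
Codon 4 AGC (Ser): third position 2-fold.
Codon 5 TGC (Cys): third position 2-fold.
Codon 6 TCA (Ser): third position 4-fold.
Four-fold degenerate third positions: 2.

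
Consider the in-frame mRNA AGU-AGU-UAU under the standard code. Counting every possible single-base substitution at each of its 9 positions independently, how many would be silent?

Codon 1 (AGU, Ser): 1 synonymous substitution.
Codon 2 (AGU, Ser): 1 synonymous substitution.
Codon 3 (UAU, Tyr): 1 synonymous substitution.
Total: 1 + 1 + 1 = 3.

3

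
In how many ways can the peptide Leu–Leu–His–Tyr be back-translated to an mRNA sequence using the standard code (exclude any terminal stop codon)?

Leu: 6 codons.
Leu: 6 codons.
His: 2 codons.
Tyr: 2 codons.
6 × 6 × 2 × 2 = 144.

144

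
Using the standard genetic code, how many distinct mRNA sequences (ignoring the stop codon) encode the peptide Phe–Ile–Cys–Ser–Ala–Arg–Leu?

10368

Phe: 2 codons.
Ile: 3 codons.
Cys: 2 codons.
Ser: 6 codons.
Ala: 4 codons.
Arg: 6 codons.
Leu: 6 codons.
2 × 3 × 2 × 6 × 4 × 6 × 6 = 10368.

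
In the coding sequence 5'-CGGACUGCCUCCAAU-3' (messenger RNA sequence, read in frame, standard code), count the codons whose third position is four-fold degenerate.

4

Codon 1 CGG (Arg): third position 4-fold.
Codon 2 ACU (Thr): third position 4-fold.
Codon 3 GCC (Ala): third position 4-fold.
Codon 4 UCC (Ser): third position 4-fold.
Codon 5 AAU (Asn): third position 2-fold.
Four-fold degenerate third positions: 4.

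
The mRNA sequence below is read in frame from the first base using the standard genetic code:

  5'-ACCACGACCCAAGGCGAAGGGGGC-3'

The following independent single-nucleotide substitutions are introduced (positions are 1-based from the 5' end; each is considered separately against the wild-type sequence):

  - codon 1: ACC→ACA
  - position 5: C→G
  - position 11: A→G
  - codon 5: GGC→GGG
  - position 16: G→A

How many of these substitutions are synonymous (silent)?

2

Codon 1: ACC (Thr) → ACA (Thr) — synonymous.
Codon 2: ACG (Thr) → AGG (Arg) — missense.
Codon 4: CAA (Gln) → CGA (Arg) — missense.
Codon 5: GGC (Gly) → GGG (Gly) — synonymous.
Codon 6: GAA (Glu) → AAA (Lys) — missense.
Synonymous: 2 of 5.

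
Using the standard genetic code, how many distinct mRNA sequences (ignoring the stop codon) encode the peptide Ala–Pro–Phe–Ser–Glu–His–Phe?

1536

Ala: 4 codons.
Pro: 4 codons.
Phe: 2 codons.
Ser: 6 codons.
Glu: 2 codons.
His: 2 codons.
Phe: 2 codons.
4 × 4 × 2 × 6 × 2 × 2 × 2 = 1536.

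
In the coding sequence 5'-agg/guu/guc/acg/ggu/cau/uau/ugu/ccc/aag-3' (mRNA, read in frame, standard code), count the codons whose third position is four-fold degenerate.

5

Codon 1 AGG (Arg): third position 2-fold.
Codon 2 GUU (Val): third position 4-fold.
Codon 3 GUC (Val): third position 4-fold.
Codon 4 ACG (Thr): third position 4-fold.
Codon 5 GGU (Gly): third position 4-fold.
Codon 6 CAU (His): third position 2-fold.
Codon 7 UAU (Tyr): third position 2-fold.
Codon 8 UGU (Cys): third position 2-fold.
Codon 9 CCC (Pro): third position 4-fold.
Codon 10 AAG (Lys): third position 2-fold.
Four-fold degenerate third positions: 5.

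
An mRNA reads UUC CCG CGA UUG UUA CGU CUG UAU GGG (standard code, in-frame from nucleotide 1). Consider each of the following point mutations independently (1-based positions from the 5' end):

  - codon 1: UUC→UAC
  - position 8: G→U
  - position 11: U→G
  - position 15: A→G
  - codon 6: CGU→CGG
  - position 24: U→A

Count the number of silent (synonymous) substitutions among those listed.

Codon 1: UUC (Phe) → UAC (Tyr) — missense.
Codon 3: CGA (Arg) → CUA (Leu) — missense.
Codon 4: UUG (Leu) → UGG (Trp) — missense.
Codon 5: UUA (Leu) → UUG (Leu) — synonymous.
Codon 6: CGU (Arg) → CGG (Arg) — synonymous.
Codon 8: UAU (Tyr) → UAA (Stop) — nonsense.
Synonymous: 2 of 6.

2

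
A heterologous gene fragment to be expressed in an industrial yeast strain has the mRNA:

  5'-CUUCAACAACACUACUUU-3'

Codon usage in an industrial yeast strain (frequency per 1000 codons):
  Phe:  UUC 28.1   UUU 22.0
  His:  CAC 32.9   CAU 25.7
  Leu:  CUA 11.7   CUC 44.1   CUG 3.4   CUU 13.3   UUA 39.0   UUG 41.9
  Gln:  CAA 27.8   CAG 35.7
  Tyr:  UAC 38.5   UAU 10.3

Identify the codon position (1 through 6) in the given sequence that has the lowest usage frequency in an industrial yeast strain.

Codon 1 CUU (Leu): 13.3 per 1000.
Codon 2 CAA (Gln): 27.8 per 1000.
Codon 3 CAA (Gln): 27.8 per 1000.
Codon 4 CAC (His): 32.9 per 1000.
Codon 5 UAC (Tyr): 38.5 per 1000.
Codon 6 UUU (Phe): 22.0 per 1000.
Lowest frequency is 13.3 at codon 1.

1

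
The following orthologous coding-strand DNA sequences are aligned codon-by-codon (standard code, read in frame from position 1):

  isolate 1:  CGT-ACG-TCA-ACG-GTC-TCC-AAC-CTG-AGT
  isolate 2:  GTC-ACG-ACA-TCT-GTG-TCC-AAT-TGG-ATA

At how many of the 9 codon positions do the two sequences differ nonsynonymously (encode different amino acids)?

5

Codon 1: CGT Arg / GTC Val — nonsynonymous.
Codon 2: ACG Thr / ACG Thr — identical.
Codon 3: TCA Ser / ACA Thr — nonsynonymous.
Codon 4: ACG Thr / TCT Ser — nonsynonymous.
Codon 5: GTC Val / GTG Val — synonymous.
Codon 6: TCC Ser / TCC Ser — identical.
Codon 7: AAC Asn / AAT Asn — synonymous.
Codon 8: CTG Leu / TGG Trp — nonsynonymous.
Codon 9: AGT Ser / ATA Ile — nonsynonymous.
Nonsynonymous differences: 5.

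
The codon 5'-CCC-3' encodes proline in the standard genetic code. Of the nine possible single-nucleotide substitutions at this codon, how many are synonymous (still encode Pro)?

3

Position 1: none → 0 synonymous.
Position 2: none → 0 synonymous.
Position 3: CCU, CCA, CCG → 3 synonymous.
Total: 0 + 0 + 3 = 3.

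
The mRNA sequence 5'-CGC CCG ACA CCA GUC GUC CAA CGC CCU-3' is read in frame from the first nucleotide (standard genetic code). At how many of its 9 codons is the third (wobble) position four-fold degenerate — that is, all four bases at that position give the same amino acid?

8

Codon 1 CGC (Arg): third position 4-fold.
Codon 2 CCG (Pro): third position 4-fold.
Codon 3 ACA (Thr): third position 4-fold.
Codon 4 CCA (Pro): third position 4-fold.
Codon 5 GUC (Val): third position 4-fold.
Codon 6 GUC (Val): third position 4-fold.
Codon 7 CAA (Gln): third position 2-fold.
Codon 8 CGC (Arg): third position 4-fold.
Codon 9 CCU (Pro): third position 4-fold.
Four-fold degenerate third positions: 8.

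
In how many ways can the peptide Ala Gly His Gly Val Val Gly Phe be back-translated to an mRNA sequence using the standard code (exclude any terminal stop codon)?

16384

Ala: 4 codons.
Gly: 4 codons.
His: 2 codons.
Gly: 4 codons.
Val: 4 codons.
Val: 4 codons.
Gly: 4 codons.
Phe: 2 codons.
4 × 4 × 2 × 4 × 4 × 4 × 4 × 2 = 16384.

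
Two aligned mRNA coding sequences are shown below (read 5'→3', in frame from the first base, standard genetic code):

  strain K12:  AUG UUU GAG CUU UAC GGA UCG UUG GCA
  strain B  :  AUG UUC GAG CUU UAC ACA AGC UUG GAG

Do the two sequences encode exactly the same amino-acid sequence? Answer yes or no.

no

Codon 1: AUG Met / AUG Met — identical.
Codon 2: UUU Phe / UUC Phe — synonymous.
Codon 3: GAG Glu / GAG Glu — identical.
Codon 4: CUU Leu / CUU Leu — identical.
Codon 5: UAC Tyr / UAC Tyr — identical.
Codon 6: GGA Gly / ACA Thr — nonsynonymous.
Codon 7: UCG Ser / AGC Ser — synonymous.
Codon 8: UUG Leu / UUG Leu — identical.
Codon 9: GCA Ala / GAG Glu — nonsynonymous.
Nonsynonymous differences: 2 → different protein.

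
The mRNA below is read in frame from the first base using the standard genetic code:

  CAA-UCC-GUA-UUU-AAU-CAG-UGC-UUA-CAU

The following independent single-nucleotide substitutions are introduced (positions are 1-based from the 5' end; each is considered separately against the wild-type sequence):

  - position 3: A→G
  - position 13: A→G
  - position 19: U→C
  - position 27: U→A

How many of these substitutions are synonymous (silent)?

1

Codon 1: CAA (Gln) → CAG (Gln) — synonymous.
Codon 5: AAU (Asn) → GAU (Asp) — missense.
Codon 7: UGC (Cys) → CGC (Arg) — missense.
Codon 9: CAU (His) → CAA (Gln) — missense.
Synonymous: 1 of 4.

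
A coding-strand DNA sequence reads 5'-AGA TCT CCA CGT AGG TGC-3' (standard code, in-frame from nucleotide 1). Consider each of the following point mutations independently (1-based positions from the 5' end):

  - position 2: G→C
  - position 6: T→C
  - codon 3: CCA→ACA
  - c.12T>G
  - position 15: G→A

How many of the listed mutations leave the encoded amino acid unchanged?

3

Codon 1: AGA (Arg) → ACA (Thr) — missense.
Codon 2: TCT (Ser) → TCC (Ser) — synonymous.
Codon 3: CCA (Pro) → ACA (Thr) — missense.
Codon 4: CGT (Arg) → CGG (Arg) — synonymous.
Codon 5: AGG (Arg) → AGA (Arg) — synonymous.
Synonymous: 3 of 5.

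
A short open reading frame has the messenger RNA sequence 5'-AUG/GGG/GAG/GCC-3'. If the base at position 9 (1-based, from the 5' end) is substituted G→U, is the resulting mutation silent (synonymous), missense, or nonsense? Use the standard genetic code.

missense

Position 9 falls in codon 3: GAG → Glu.
After the substitution the codon is GAU → Asp.
Glu ≠ Asp, so this is a missense mutation.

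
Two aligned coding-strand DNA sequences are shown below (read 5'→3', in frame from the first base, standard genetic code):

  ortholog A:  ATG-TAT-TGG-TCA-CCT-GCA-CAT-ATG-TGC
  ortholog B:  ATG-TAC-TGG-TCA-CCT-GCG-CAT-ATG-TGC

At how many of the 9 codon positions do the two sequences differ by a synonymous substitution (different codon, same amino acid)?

2

Codon 1: ATG Met / ATG Met — identical.
Codon 2: TAT Tyr / TAC Tyr — synonymous.
Codon 3: TGG Trp / TGG Trp — identical.
Codon 4: TCA Ser / TCA Ser — identical.
Codon 5: CCT Pro / CCT Pro — identical.
Codon 6: GCA Ala / GCG Ala — synonymous.
Codon 7: CAT His / CAT His — identical.
Codon 8: ATG Met / ATG Met — identical.
Codon 9: TGC Cys / TGC Cys — identical.
Synonymous differences: 2.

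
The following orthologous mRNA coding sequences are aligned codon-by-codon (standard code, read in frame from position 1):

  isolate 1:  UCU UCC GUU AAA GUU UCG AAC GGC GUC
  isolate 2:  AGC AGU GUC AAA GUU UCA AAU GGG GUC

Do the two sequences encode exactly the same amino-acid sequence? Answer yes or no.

Codon 1: UCU Ser / AGC Ser — synonymous.
Codon 2: UCC Ser / AGU Ser — synonymous.
Codon 3: GUU Val / GUC Val — synonymous.
Codon 4: AAA Lys / AAA Lys — identical.
Codon 5: GUU Val / GUU Val — identical.
Codon 6: UCG Ser / UCA Ser — synonymous.
Codon 7: AAC Asn / AAU Asn — synonymous.
Codon 8: GGC Gly / GGG Gly — synonymous.
Codon 9: GUC Val / GUC Val — identical.
Nonsynonymous differences: 0 → same protein.

yes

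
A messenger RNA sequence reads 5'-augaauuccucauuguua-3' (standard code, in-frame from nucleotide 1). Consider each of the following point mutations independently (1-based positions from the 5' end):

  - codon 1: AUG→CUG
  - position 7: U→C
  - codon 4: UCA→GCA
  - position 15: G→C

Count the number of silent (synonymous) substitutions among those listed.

Codon 1: AUG (Met) → CUG (Leu) — missense.
Codon 3: UCC (Ser) → CCC (Pro) — missense.
Codon 4: UCA (Ser) → GCA (Ala) — missense.
Codon 5: UUG (Leu) → UUC (Phe) — missense.
Synonymous: 0 of 4.

0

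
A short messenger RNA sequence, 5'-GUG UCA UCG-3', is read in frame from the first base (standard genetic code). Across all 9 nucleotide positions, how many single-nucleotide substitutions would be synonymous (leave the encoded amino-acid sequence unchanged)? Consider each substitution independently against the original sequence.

Codon 1 (GUG, Val): 3 synonymous substitutions.
Codon 2 (UCA, Ser): 3 synonymous substitutions.
Codon 3 (UCG, Ser): 3 synonymous substitutions.
Total: 3 + 3 + 3 = 9.

9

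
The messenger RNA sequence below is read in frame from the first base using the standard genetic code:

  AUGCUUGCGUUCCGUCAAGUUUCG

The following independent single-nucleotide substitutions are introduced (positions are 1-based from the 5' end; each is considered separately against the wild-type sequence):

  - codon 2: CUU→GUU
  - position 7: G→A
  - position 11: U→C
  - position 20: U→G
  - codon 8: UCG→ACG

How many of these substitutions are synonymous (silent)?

0

Codon 2: CUU (Leu) → GUU (Val) — missense.
Codon 3: GCG (Ala) → ACG (Thr) — missense.
Codon 4: UUC (Phe) → UCC (Ser) — missense.
Codon 7: GUU (Val) → GGU (Gly) — missense.
Codon 8: UCG (Ser) → ACG (Thr) — missense.
Synonymous: 0 of 5.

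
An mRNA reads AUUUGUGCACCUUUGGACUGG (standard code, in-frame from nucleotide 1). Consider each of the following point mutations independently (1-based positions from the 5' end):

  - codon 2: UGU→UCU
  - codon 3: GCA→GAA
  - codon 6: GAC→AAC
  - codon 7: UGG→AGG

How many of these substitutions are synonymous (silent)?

0

Codon 2: UGU (Cys) → UCU (Ser) — missense.
Codon 3: GCA (Ala) → GAA (Glu) — missense.
Codon 6: GAC (Asp) → AAC (Asn) — missense.
Codon 7: UGG (Trp) → AGG (Arg) — missense.
Synonymous: 0 of 4.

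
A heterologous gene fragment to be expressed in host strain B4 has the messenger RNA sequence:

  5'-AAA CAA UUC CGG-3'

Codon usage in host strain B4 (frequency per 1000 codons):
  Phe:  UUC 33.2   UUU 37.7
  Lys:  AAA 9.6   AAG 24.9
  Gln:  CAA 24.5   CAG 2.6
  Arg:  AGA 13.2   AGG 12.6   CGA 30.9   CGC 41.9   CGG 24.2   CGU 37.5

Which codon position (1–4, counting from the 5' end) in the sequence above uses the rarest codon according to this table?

Codon 1 AAA (Lys): 9.6 per 1000.
Codon 2 CAA (Gln): 24.5 per 1000.
Codon 3 UUC (Phe): 33.2 per 1000.
Codon 4 CGG (Arg): 24.2 per 1000.
Lowest frequency is 9.6 at codon 1.

1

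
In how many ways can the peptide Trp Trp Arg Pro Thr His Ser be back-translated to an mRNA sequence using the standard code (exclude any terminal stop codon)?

1152

Trp: 1 codon.
Trp: 1 codon.
Arg: 6 codons.
Pro: 4 codons.
Thr: 4 codons.
His: 2 codons.
Ser: 6 codons.
1 × 1 × 6 × 4 × 4 × 2 × 6 = 1152.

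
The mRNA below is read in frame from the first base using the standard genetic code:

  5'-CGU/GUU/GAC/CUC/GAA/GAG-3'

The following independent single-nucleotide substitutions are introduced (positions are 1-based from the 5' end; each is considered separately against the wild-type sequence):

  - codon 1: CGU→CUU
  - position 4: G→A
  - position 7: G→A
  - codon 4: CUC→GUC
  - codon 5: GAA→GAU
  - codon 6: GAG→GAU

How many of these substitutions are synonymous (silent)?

Codon 1: CGU (Arg) → CUU (Leu) — missense.
Codon 2: GUU (Val) → AUU (Ile) — missense.
Codon 3: GAC (Asp) → AAC (Asn) — missense.
Codon 4: CUC (Leu) → GUC (Val) — missense.
Codon 5: GAA (Glu) → GAU (Asp) — missense.
Codon 6: GAG (Glu) → GAU (Asp) — missense.
Synonymous: 0 of 6.

0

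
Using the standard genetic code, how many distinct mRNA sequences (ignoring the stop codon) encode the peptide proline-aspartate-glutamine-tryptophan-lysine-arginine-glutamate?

Pro: 4 codons.
Asp: 2 codons.
Gln: 2 codons.
Trp: 1 codon.
Lys: 2 codons.
Arg: 6 codons.
Glu: 2 codons.
4 × 2 × 2 × 1 × 2 × 6 × 2 = 384.

384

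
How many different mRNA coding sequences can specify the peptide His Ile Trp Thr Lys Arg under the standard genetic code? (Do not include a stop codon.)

288

His: 2 codons.
Ile: 3 codons.
Trp: 1 codon.
Thr: 4 codons.
Lys: 2 codons.
Arg: 6 codons.
2 × 3 × 1 × 4 × 2 × 6 = 288.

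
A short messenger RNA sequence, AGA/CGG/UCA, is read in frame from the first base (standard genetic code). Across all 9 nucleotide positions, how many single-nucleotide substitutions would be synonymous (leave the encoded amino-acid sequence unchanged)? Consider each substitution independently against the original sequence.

9

Codon 1 (AGA, Arg): 2 synonymous substitutions.
Codon 2 (CGG, Arg): 4 synonymous substitutions.
Codon 3 (UCA, Ser): 3 synonymous substitutions.
Total: 2 + 4 + 3 = 9.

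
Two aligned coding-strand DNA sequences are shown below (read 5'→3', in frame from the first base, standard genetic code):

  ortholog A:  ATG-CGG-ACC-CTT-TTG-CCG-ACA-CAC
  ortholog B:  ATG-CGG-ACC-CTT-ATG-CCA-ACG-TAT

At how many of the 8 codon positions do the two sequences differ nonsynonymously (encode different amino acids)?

Codon 1: ATG Met / ATG Met — identical.
Codon 2: CGG Arg / CGG Arg — identical.
Codon 3: ACC Thr / ACC Thr — identical.
Codon 4: CTT Leu / CTT Leu — identical.
Codon 5: TTG Leu / ATG Met — nonsynonymous.
Codon 6: CCG Pro / CCA Pro — synonymous.
Codon 7: ACA Thr / ACG Thr — synonymous.
Codon 8: CAC His / TAT Tyr — nonsynonymous.
Nonsynonymous differences: 2.

2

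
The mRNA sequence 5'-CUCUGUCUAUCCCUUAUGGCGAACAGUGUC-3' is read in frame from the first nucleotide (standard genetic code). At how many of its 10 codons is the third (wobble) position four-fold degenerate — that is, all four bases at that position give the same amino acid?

Codon 1 CUC (Leu): third position 4-fold.
Codon 2 UGU (Cys): third position 2-fold.
Codon 3 CUA (Leu): third position 4-fold.
Codon 4 UCC (Ser): third position 4-fold.
Codon 5 CUU (Leu): third position 4-fold.
Codon 6 AUG (Met): third position 1-fold.
Codon 7 GCG (Ala): third position 4-fold.
Codon 8 AAC (Asn): third position 2-fold.
Codon 9 AGU (Ser): third position 2-fold.
Codon 10 GUC (Val): third position 4-fold.
Four-fold degenerate third positions: 6.

6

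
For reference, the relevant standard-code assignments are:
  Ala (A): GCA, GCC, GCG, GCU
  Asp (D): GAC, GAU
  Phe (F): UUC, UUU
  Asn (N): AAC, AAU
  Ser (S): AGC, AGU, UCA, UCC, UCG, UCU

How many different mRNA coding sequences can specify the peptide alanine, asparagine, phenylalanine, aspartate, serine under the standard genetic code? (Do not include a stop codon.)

Ala: 4 codons.
Asn: 2 codons.
Phe: 2 codons.
Asp: 2 codons.
Ser: 6 codons.
4 × 2 × 2 × 2 × 6 = 192.

192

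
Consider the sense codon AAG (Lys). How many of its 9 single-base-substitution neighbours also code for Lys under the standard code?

Position 1: none → 0 synonymous.
Position 2: none → 0 synonymous.
Position 3: AAA → 1 synonymous.
Total: 0 + 0 + 1 = 1.

1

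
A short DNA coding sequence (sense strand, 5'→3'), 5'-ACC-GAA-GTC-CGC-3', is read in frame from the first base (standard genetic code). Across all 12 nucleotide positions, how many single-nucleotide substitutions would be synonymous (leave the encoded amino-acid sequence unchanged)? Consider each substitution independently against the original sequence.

10

Codon 1 (ACC, Thr): 3 synonymous substitutions.
Codon 2 (GAA, Glu): 1 synonymous substitution.
Codon 3 (GTC, Val): 3 synonymous substitutions.
Codon 4 (CGC, Arg): 3 synonymous substitutions.
Total: 3 + 1 + 3 + 3 = 10.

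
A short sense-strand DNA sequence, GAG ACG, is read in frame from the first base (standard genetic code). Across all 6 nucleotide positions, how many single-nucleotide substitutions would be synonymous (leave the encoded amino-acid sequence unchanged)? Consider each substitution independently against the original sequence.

4

Codon 1 (GAG, Glu): 1 synonymous substitution.
Codon 2 (ACG, Thr): 3 synonymous substitutions.
Total: 1 + 3 = 4.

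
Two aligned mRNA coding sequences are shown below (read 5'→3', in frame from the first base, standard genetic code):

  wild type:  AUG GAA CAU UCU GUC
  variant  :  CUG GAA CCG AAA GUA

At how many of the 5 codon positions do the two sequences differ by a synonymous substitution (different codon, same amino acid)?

1

Codon 1: AUG Met / CUG Leu — nonsynonymous.
Codon 2: GAA Glu / GAA Glu — identical.
Codon 3: CAU His / CCG Pro — nonsynonymous.
Codon 4: UCU Ser / AAA Lys — nonsynonymous.
Codon 5: GUC Val / GUA Val — synonymous.
Synonymous differences: 1.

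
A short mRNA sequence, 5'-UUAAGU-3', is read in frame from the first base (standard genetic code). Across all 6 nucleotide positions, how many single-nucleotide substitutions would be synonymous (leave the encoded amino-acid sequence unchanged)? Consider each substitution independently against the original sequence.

3

Codon 1 (UUA, Leu): 2 synonymous substitutions.
Codon 2 (AGU, Ser): 1 synonymous substitution.
Total: 2 + 1 = 3.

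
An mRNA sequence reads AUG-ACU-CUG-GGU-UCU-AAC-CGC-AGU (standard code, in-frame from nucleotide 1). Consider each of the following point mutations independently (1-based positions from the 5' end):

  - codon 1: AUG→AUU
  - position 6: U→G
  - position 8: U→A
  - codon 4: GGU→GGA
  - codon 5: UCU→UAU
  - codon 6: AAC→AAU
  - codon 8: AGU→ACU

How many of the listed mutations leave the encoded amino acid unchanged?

Codon 1: AUG (Met) → AUU (Ile) — missense.
Codon 2: ACU (Thr) → ACG (Thr) — synonymous.
Codon 3: CUG (Leu) → CAG (Gln) — missense.
Codon 4: GGU (Gly) → GGA (Gly) — synonymous.
Codon 5: UCU (Ser) → UAU (Tyr) — missense.
Codon 6: AAC (Asn) → AAU (Asn) — synonymous.
Codon 8: AGU (Ser) → ACU (Thr) — missense.
Synonymous: 3 of 7.

3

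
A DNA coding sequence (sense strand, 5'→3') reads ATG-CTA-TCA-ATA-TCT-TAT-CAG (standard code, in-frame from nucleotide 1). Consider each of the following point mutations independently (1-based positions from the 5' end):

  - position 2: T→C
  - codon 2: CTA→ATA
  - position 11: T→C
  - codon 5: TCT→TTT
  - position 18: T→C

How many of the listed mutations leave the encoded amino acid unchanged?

1

Codon 1: ATG (Met) → ACG (Thr) — missense.
Codon 2: CTA (Leu) → ATA (Ile) — missense.
Codon 4: ATA (Ile) → ACA (Thr) — missense.
Codon 5: TCT (Ser) → TTT (Phe) — missense.
Codon 6: TAT (Tyr) → TAC (Tyr) — synonymous.
Synonymous: 1 of 5.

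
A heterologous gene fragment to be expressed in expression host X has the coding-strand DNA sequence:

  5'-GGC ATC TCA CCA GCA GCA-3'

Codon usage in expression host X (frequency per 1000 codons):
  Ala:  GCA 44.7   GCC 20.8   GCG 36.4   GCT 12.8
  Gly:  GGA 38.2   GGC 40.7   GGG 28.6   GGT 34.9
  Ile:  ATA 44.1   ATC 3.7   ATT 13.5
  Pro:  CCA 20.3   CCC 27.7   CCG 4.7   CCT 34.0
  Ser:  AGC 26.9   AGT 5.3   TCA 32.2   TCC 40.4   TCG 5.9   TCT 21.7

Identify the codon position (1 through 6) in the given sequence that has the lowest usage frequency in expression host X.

2

Codon 1 GGC (Gly): 40.7 per 1000.
Codon 2 ATC (Ile): 3.7 per 1000.
Codon 3 TCA (Ser): 32.2 per 1000.
Codon 4 CCA (Pro): 20.3 per 1000.
Codon 5 GCA (Ala): 44.7 per 1000.
Codon 6 GCA (Ala): 44.7 per 1000.
Lowest frequency is 3.7 at codon 2.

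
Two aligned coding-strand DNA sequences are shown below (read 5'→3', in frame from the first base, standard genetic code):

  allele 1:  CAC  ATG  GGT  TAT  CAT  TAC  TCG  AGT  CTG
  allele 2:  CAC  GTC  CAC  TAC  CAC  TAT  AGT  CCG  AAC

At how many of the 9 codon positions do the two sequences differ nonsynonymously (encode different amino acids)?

4

Codon 1: CAC His / CAC His — identical.
Codon 2: ATG Met / GTC Val — nonsynonymous.
Codon 3: GGT Gly / CAC His — nonsynonymous.
Codon 4: TAT Tyr / TAC Tyr — synonymous.
Codon 5: CAT His / CAC His — synonymous.
Codon 6: TAC Tyr / TAT Tyr — synonymous.
Codon 7: TCG Ser / AGT Ser — synonymous.
Codon 8: AGT Ser / CCG Pro — nonsynonymous.
Codon 9: CTG Leu / AAC Asn — nonsynonymous.
Nonsynonymous differences: 4.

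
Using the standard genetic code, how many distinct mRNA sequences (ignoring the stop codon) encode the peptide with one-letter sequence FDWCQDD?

Phe: 2 codons.
Asp: 2 codons.
Trp: 1 codon.
Cys: 2 codons.
Gln: 2 codons.
Asp: 2 codons.
Asp: 2 codons.
2 × 2 × 1 × 2 × 2 × 2 × 2 = 64.

64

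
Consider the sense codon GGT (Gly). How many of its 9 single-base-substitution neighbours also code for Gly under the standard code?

3

Position 1: none → 0 synonymous.
Position 2: none → 0 synonymous.
Position 3: GGC, GGA, GGG → 3 synonymous.
Total: 0 + 0 + 3 = 3.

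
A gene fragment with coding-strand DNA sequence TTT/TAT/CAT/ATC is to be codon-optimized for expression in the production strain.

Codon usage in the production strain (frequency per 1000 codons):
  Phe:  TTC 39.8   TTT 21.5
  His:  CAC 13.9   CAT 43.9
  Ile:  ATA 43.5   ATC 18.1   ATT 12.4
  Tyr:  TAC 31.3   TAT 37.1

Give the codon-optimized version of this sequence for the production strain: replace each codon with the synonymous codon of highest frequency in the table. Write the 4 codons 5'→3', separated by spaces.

TTC TAT CAT ATA

Codon 1 (Phe): best is TTC at 39.8.
Codon 2 (Tyr): best is TAT at 37.1.
Codon 3 (His): best is CAT at 43.9.
Codon 4 (Ile): best is ATA at 43.5.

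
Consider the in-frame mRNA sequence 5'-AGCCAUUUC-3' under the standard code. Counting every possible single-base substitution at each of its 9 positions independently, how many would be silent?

3

Codon 1 (AGC, Ser): 1 synonymous substitution.
Codon 2 (CAU, His): 1 synonymous substitution.
Codon 3 (UUC, Phe): 1 synonymous substitution.
Total: 1 + 1 + 1 = 3.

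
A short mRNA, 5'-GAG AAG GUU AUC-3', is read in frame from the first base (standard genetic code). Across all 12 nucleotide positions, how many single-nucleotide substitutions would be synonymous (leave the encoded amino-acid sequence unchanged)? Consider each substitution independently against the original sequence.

Codon 1 (GAG, Glu): 1 synonymous substitution.
Codon 2 (AAG, Lys): 1 synonymous substitution.
Codon 3 (GUU, Val): 3 synonymous substitutions.
Codon 4 (AUC, Ile): 2 synonymous substitutions.
Total: 1 + 1 + 3 + 2 = 7.

7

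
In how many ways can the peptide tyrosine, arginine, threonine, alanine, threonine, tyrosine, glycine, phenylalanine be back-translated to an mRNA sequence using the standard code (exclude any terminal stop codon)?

12288

Tyr: 2 codons.
Arg: 6 codons.
Thr: 4 codons.
Ala: 4 codons.
Thr: 4 codons.
Tyr: 2 codons.
Gly: 4 codons.
Phe: 2 codons.
2 × 6 × 4 × 4 × 4 × 2 × 4 × 2 = 12288.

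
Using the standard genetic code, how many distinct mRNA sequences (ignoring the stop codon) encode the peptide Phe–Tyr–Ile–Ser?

72

Phe: 2 codons.
Tyr: 2 codons.
Ile: 3 codons.
Ser: 6 codons.
2 × 2 × 3 × 6 = 72.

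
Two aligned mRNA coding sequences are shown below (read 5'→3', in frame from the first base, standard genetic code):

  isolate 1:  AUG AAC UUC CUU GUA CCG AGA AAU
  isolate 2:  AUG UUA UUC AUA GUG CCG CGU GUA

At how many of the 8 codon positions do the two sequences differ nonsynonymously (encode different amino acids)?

Codon 1: AUG Met / AUG Met — identical.
Codon 2: AAC Asn / UUA Leu — nonsynonymous.
Codon 3: UUC Phe / UUC Phe — identical.
Codon 4: CUU Leu / AUA Ile — nonsynonymous.
Codon 5: GUA Val / GUG Val — synonymous.
Codon 6: CCG Pro / CCG Pro — identical.
Codon 7: AGA Arg / CGU Arg — synonymous.
Codon 8: AAU Asn / GUA Val — nonsynonymous.
Nonsynonymous differences: 3.

3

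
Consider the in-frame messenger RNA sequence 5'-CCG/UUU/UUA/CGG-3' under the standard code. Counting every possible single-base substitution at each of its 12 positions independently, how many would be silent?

Codon 1 (CCG, Pro): 3 synonymous substitutions.
Codon 2 (UUU, Phe): 1 synonymous substitution.
Codon 3 (UUA, Leu): 2 synonymous substitutions.
Codon 4 (CGG, Arg): 4 synonymous substitutions.
Total: 3 + 1 + 2 + 4 = 10.

10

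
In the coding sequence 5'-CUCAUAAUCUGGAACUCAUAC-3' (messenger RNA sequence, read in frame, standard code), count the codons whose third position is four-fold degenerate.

Codon 1 CUC (Leu): third position 4-fold.
Codon 2 AUA (Ile): third position 3-fold.
Codon 3 AUC (Ile): third position 3-fold.
Codon 4 UGG (Trp): third position 1-fold.
Codon 5 AAC (Asn): third position 2-fold.
Codon 6 UCA (Ser): third position 4-fold.
Codon 7 UAC (Tyr): third position 2-fold.
Four-fold degenerate third positions: 2.

2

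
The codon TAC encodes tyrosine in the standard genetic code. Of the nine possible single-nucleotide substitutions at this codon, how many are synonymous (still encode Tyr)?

Position 1: none → 0 synonymous.
Position 2: none → 0 synonymous.
Position 3: TAT → 1 synonymous.
Total: 0 + 0 + 1 = 1.

1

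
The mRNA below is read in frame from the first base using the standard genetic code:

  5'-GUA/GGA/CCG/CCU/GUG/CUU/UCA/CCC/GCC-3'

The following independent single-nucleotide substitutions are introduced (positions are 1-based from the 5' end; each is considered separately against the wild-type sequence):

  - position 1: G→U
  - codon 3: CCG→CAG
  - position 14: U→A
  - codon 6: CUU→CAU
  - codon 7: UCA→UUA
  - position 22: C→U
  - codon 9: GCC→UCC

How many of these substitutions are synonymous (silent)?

0

Codon 1: GUA (Val) → UUA (Leu) — missense.
Codon 3: CCG (Pro) → CAG (Gln) — missense.
Codon 5: GUG (Val) → GAG (Glu) — missense.
Codon 6: CUU (Leu) → CAU (His) — missense.
Codon 7: UCA (Ser) → UUA (Leu) — missense.
Codon 8: CCC (Pro) → UCC (Ser) — missense.
Codon 9: GCC (Ala) → UCC (Ser) — missense.
Synonymous: 0 of 7.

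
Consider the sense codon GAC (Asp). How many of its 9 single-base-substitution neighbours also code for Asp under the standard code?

1

Position 1: none → 0 synonymous.
Position 2: none → 0 synonymous.
Position 3: GAT → 1 synonymous.
Total: 0 + 0 + 1 = 1.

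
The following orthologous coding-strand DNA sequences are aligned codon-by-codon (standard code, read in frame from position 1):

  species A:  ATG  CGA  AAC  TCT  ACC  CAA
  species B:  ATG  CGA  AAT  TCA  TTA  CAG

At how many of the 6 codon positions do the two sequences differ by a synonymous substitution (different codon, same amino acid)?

Codon 1: ATG Met / ATG Met — identical.
Codon 2: CGA Arg / CGA Arg — identical.
Codon 3: AAC Asn / AAT Asn — synonymous.
Codon 4: TCT Ser / TCA Ser — synonymous.
Codon 5: ACC Thr / TTA Leu — nonsynonymous.
Codon 6: CAA Gln / CAG Gln — synonymous.
Synonymous differences: 3.

3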